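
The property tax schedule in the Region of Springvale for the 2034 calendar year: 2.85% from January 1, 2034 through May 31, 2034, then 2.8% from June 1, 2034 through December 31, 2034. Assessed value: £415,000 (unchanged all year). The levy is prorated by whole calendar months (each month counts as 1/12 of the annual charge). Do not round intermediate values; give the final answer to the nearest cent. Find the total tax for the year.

January 1 – May 31, 2034: 5 months at 2.85% → £415,000 × 2.85% × 5/12 = £4,928.1250
June 1 – December 31, 2034: 7 months at 2.8% → £415,000 × 2.8% × 7/12 = £6,778.3333
Total = £11,706.4583

£11,706.46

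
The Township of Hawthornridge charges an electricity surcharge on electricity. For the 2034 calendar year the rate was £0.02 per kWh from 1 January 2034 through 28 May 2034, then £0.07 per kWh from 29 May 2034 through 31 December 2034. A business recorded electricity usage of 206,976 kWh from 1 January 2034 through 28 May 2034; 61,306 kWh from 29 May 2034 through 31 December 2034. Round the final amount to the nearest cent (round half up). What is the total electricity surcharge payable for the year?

£8,430.94

1 January – 28 May 2034: 206,976 kWh at £0.02/kWh → £4,139.52
29 May – 31 December 2034: 61,306 kWh at £0.07/kWh → £4,291.42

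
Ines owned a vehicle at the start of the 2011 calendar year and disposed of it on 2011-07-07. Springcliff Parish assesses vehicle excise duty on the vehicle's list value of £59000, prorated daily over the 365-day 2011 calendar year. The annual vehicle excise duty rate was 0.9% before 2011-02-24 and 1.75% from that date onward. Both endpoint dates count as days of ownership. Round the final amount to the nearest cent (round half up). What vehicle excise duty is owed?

£457.61

2011-01-01 to 2011-02-23: 54 days at 0.9% → £59000 × 0.9% × 54/365 = £78.5589
2011-02-24 to 2011-07-07: 134 days at 1.75% → £59000 × 1.75% × 134/365 = £379.0548
Total = £457.6137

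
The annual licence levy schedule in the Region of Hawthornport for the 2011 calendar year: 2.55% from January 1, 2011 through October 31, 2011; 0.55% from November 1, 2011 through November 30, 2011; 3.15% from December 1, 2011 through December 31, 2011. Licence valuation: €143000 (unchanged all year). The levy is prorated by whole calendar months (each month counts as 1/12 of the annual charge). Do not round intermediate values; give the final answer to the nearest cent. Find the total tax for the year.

€3479.67

January 1 – October 31, 2011: 10 months at 2.55% → €143000 × 2.55% × 10/12 = €3038.7500
November 1 – November 30, 2011: 1 month at 0.55% → €143000 × 0.55% × 1/12 = €65.5417
December 1 – December 31, 2011: 1 month at 3.15% → €143000 × 3.15% × 1/12 = €375.3750
Total = €3479.6667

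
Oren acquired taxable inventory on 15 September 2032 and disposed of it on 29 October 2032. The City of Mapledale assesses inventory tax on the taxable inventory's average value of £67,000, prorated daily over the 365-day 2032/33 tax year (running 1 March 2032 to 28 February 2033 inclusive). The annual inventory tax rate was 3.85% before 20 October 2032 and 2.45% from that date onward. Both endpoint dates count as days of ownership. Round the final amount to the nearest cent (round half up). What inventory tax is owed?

15 September – 19 October 2032: 35 days at 3.85% → £67,000 × 3.85% × 35/365 = £247.3493
20 October – 29 October 2032: 10 days at 2.45% → £67,000 × 2.45% × 10/365 = £44.9726
Total = £292.3219

£292.32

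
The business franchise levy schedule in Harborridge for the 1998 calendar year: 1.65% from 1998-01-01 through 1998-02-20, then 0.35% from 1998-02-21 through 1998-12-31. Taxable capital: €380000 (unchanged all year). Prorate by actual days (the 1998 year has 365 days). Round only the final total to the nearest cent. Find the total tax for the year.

€2020.25

1998-01-01 to 1998-02-20: 51 days at 1.65% → €380000 × 1.65% × 51/365 = €876.0822
1998-02-21 to 1998-12-31: 314 days at 0.35% → €380000 × 0.35% × 314/365 = €1144.1644
Total = €2020.2466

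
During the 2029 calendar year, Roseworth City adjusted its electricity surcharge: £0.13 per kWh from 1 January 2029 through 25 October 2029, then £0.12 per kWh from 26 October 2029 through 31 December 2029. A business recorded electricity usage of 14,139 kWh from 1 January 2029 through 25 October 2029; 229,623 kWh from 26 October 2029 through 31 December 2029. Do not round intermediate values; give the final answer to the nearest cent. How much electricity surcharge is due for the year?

1 January – 25 October 2029: 14,139 kWh at £0.13/kWh → £1838.07
26 October – 31 December 2029: 229,623 kWh at £0.12/kWh → £27554.76

£29392.83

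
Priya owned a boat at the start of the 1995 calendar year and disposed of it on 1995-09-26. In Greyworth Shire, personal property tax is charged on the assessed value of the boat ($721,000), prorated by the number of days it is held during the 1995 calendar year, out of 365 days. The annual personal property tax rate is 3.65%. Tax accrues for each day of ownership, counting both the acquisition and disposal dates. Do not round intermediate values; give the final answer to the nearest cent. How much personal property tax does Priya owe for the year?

Days held (1995-01-01 to 1995-09-26): 269 out of 365
Tax = $721,000 × 3.65% × 269/365 = $19,394.9000

$19,394.90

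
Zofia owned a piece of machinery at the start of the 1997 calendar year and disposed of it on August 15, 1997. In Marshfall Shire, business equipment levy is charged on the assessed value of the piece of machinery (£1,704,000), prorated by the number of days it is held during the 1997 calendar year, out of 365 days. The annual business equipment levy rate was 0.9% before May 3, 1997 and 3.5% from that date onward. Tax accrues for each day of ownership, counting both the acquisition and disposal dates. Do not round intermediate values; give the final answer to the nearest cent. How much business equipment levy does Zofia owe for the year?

£22,282.72

January 1 – May 2, 1997: 122 days at 0.9% → £1,704,000 × 0.9% × 122/365 = £5,126.0055
May 3 – August 15, 1997: 105 days at 3.5% → £1,704,000 × 3.5% × 105/365 = £17,156.7123
Total = £22,282.7178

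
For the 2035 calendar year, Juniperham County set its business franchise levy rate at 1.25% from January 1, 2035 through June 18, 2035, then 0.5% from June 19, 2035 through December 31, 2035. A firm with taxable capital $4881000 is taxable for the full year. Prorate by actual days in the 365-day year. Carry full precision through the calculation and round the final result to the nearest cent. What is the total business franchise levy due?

January 1 – June 18, 2035: 169 days at 1.25% → $4881000 × 1.25% × 169/365 = $28249.6233
June 19 – December 31, 2035: 196 days at 0.5% → $4881000 × 0.5% × 196/365 = $13105.1507
Total = $41354.7740

$41354.77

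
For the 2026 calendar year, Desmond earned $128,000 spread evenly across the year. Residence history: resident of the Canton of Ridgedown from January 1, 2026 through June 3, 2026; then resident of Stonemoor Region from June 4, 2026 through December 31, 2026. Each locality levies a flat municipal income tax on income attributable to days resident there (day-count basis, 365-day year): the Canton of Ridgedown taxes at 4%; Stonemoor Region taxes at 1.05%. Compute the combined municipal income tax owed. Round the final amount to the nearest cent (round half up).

$2,937.16

The Canton of Ridgedown, January 1 – June 3, 2026: 154 days → $128,000 × 4% × 154/365 = $2,160.2192
Stonemoor Region, June 4 – December 31, 2026: 211 days → $128,000 × 1.05% × 211/365 = $776.9425
Total = $2,937.1616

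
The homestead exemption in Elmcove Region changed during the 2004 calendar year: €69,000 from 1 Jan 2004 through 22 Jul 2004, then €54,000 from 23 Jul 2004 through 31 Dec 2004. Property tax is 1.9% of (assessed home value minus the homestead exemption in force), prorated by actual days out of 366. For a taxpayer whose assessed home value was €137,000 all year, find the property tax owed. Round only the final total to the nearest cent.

1 Jan – 22 Jul 2004: 204 days, exemption €69,000 → (€137,000 − €69,000) × 1.9% × 204/366 = €720.1311
23 Jul – 31 Dec 2004: 162 days, exemption €54,000 → (€137,000 − €54,000) × 1.9% × 162/366 = €698.0164
Total = €1,418.1475

€1,418.15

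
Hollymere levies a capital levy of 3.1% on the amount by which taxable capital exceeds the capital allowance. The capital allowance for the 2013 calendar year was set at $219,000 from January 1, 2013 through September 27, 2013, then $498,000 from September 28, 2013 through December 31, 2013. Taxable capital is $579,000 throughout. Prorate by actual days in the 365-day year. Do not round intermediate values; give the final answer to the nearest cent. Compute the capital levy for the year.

January 1 – September 27, 2013: 270 days, exemption $219,000 → ($579,000 − $219,000) × 3.1% × 270/365 = $8,255.3425
September 28 – December 31, 2013: 95 days, exemption $498,000 → ($579,000 − $498,000) × 3.1% × 95/365 = $653.5479
Total = $8,908.8904

$8,908.89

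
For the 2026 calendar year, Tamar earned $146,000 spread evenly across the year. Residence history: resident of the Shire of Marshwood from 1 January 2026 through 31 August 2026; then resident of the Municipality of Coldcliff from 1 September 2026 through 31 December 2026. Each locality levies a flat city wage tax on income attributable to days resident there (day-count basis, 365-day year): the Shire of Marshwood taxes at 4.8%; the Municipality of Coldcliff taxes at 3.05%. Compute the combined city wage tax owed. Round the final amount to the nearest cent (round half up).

$6,154.00

The Shire of Marshwood, 1 January – 31 August 2026: 243 days → $146,000 × 4.8% × 243/365 = $4,665.6000
The Municipality of Coldcliff, 1 September – 31 December 2026: 122 days → $146,000 × 3.05% × 122/365 = $1,488.4000
Total = $6,154.0000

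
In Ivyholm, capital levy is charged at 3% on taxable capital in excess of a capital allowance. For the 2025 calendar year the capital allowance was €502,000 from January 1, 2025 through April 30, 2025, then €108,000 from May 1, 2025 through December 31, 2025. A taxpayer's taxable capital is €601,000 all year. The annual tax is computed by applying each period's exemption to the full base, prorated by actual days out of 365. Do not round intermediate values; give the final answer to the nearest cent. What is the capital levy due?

January 1 – April 30, 2025: 120 days, exemption €502,000 → (€601,000 − €502,000) × 3% × 120/365 = €976.4384
May 1 – December 31, 2025: 245 days, exemption €108,000 → (€601,000 − €108,000) × 3% × 245/365 = €9,927.5342
Total = €10,903.9726

€10,903.97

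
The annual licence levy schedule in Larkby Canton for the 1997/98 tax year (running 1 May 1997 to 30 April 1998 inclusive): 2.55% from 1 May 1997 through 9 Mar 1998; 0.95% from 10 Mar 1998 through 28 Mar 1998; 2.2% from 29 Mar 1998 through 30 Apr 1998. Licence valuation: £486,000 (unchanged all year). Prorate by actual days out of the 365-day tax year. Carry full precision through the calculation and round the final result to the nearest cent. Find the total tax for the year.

1 May 1997 – 9 Mar 1998: 313 days at 2.55% → £486,000 × 2.55% × 313/365 = £10,627.4219
10 Mar – 28 Mar 1998: 19 days at 0.95% → £486,000 × 0.95% × 19/365 = £240.3370
29 Mar – 30 Apr 1998: 33 days at 2.2% → £486,000 × 2.2% × 33/365 = £966.6740
Total = £11,834.4329

£11,834.43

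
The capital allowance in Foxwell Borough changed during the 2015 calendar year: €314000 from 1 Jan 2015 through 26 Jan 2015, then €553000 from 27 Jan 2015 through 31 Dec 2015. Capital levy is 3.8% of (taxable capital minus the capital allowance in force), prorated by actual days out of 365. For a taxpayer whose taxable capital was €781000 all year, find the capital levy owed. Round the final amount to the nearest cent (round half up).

€9310.94

1 Jan – 26 Jan 2015: 26 days, exemption €314000 → (€781000 − €314000) × 3.8% × 26/365 = €1264.0986
27 Jan – 31 Dec 2015: 339 days, exemption €553000 → (€781000 − €553000) × 3.8% × 339/365 = €8046.8384
Total = €9310.9370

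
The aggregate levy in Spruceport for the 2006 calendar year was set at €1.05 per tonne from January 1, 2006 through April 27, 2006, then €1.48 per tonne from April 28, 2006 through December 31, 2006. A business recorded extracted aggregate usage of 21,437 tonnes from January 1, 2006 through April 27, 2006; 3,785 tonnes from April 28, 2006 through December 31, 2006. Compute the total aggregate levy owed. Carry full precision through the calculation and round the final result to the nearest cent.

January 1 – April 27, 2006: 21,437 tonnes at €1.05/tonne → €22,508.85
April 28 – December 31, 2006: 3,785 tonnes at €1.48/tonne → €5,601.80

€28,110.65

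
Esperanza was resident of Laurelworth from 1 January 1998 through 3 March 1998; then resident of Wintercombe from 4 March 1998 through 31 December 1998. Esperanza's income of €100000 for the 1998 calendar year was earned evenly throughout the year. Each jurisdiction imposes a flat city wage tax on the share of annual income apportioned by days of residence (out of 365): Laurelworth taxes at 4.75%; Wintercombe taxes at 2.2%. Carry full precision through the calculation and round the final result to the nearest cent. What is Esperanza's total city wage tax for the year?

€2633.15

Laurelworth, 1 January – 3 March 1998: 62 days → €100000 × 4.75% × 62/365 = €806.8493
Wintercombe, 4 March – 31 December 1998: 303 days → €100000 × 2.2% × 303/365 = €1826.3014
Total = €2633.1507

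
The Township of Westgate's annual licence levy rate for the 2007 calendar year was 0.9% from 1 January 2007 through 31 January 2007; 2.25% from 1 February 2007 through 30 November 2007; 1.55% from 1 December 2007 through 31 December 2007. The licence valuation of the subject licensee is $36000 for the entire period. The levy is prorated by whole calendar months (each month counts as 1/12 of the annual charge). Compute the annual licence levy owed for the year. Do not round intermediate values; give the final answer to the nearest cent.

$748.50

1 January – 31 January 2007: 1 month at 0.9% → $36000 × 0.9% × 1/12 = $27.0000
1 February – 30 November 2007: 10 months at 2.25% → $36000 × 2.25% × 10/12 = $675.0000
1 December – 31 December 2007: 1 month at 1.55% → $36000 × 1.55% × 1/12 = $46.5000
Total = $748.5000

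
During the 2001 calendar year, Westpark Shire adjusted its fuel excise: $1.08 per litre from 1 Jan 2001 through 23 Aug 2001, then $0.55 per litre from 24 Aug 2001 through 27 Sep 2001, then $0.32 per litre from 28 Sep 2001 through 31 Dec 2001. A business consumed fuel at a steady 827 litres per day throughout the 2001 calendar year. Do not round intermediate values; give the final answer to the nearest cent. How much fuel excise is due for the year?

1 Jan – 23 Aug 2001: 235 days × 827 litres/day = 194,345 litres at $1.08/litre → $209,892.60
24 Aug – 27 Sep 2001: 35 days × 827 litres/day = 28,945 litres at $0.55/litre → $15,919.75
28 Sep – 31 Dec 2001: 95 days × 827 litres/day = 78,565 litres at $0.32/litre → $25,140.80

$250,953.15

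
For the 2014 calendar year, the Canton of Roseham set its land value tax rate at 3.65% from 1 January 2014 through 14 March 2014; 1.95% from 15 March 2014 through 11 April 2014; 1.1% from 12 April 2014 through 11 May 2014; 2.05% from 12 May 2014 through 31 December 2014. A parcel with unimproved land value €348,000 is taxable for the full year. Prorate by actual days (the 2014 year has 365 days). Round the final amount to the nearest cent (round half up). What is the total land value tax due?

€7,949.18

1 January – 14 March 2014: 73 days at 3.65% → €348,000 × 3.65% × 73/365 = €2,540.4000
15 March – 11 April 2014: 28 days at 1.95% → €348,000 × 1.95% × 28/365 = €520.5699
12 April – 11 May 2014: 30 days at 1.1% → €348,000 × 1.1% × 30/365 = €314.6301
12 May – 31 December 2014: 234 days at 2.05% → €348,000 × 2.05% × 234/365 = €4,573.5781
Total = €7,949.1781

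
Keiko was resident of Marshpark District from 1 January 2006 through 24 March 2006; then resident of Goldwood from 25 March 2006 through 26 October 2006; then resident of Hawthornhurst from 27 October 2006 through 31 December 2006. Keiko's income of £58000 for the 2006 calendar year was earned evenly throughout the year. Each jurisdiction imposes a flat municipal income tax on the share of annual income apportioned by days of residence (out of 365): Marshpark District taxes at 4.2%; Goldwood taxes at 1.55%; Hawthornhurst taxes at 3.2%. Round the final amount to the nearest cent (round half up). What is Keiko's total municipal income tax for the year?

Marshpark District, 1 January – 24 March 2006: 83 days → £58000 × 4.2% × 83/365 = £553.9397
Goldwood, 25 March – 26 October 2006: 216 days → £58000 × 1.55% × 216/365 = £532.0110
Hawthornhurst, 27 October – 31 December 2006: 66 days → £58000 × 3.2% × 66/365 = £335.6055
Total = £1421.5562

£1421.56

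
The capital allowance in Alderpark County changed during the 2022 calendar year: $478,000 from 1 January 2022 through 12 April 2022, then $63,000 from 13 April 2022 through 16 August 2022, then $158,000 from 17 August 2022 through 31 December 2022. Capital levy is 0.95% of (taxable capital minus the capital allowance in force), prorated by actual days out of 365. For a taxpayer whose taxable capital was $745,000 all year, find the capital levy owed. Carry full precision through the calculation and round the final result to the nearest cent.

$5,038.51

1 January – 12 April 2022: 102 days, exemption $478,000 → ($745,000 − $478,000) × 0.95% × 102/365 = $708.8301
13 April – 16 August 2022: 126 days, exemption $63,000 → ($745,000 − $63,000) × 0.95% × 126/365 = $2,236.5863
17 August – 31 December 2022: 137 days, exemption $158,000 → ($745,000 − $158,000) × 0.95% × 137/365 = $2,093.0973
Total = $5,038.5137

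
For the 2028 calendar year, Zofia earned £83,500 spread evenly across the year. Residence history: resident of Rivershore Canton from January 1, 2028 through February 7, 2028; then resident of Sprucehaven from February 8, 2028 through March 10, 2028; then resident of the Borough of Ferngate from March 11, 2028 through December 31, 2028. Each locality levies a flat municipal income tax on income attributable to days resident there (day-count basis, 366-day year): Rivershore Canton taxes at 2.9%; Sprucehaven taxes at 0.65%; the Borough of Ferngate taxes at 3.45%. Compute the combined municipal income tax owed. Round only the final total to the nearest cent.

£2,628.65

Rivershore Canton, January 1 – February 7, 2028: 38 days → £83,500 × 2.9% × 38/366 = £251.4126
Sprucehaven, February 8 – March 10, 2028: 32 days → £83,500 × 0.65% × 32/366 = £47.4536
The Borough of Ferngate, March 11 – December 31, 2028: 296 days → £83,500 × 3.45% × 296/366 = £2,329.7869
Total = £2,628.6530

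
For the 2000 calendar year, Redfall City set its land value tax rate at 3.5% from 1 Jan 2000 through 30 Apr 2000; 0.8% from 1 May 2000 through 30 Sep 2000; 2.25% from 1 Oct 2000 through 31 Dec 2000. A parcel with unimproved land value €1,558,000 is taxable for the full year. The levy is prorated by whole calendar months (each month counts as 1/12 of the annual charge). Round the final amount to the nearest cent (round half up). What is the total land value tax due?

1 Jan – 30 Apr 2000: 4 months at 3.5% → €1,558,000 × 3.5% × 4/12 = €18,176.6667
1 May – 30 Sep 2000: 5 months at 0.8% → €1,558,000 × 0.8% × 5/12 = €5,193.3333
1 Oct – 31 Dec 2000: 3 months at 2.25% → €1,558,000 × 2.25% × 3/12 = €8,763.7500
Total = €32,133.7500

€32,133.75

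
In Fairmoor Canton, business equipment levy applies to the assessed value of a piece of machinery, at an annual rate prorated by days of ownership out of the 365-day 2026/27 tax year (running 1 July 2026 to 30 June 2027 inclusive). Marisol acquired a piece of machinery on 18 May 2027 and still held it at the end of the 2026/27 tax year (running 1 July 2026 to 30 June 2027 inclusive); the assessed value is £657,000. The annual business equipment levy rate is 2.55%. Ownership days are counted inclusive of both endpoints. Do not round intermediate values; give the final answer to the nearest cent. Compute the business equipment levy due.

£2,019.60

Days held (18 May – 30 June 2027): 44 out of 365
Tax = £657,000 × 2.55% × 44/365 = £2,019.6000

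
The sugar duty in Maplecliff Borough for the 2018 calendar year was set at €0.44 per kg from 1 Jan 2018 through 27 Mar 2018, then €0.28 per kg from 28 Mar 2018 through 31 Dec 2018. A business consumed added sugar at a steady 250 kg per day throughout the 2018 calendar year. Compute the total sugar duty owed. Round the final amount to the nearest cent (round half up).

€28,990.00

1 Jan – 27 Mar 2018: 86 days × 250 kg/day = 21,500 kg at €0.44/kg → €9,460.00
28 Mar – 31 Dec 2018: 279 days × 250 kg/day = 69,750 kg at €0.28/kg → €19,530.00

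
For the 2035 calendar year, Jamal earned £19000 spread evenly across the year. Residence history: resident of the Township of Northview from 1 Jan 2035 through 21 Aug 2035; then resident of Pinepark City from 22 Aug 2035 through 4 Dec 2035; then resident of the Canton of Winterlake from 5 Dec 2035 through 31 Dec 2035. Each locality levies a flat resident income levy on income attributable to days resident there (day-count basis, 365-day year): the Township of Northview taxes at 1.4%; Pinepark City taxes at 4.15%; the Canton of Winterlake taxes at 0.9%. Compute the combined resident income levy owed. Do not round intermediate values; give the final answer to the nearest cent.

The Township of Northview, 1 Jan – 21 Aug 2035: 233 days → £19000 × 1.4% × 233/365 = £169.8027
Pinepark City, 22 Aug – 4 Dec 2035: 105 days → £19000 × 4.15% × 105/365 = £226.8288
The Canton of Winterlake, 5 Dec – 31 Dec 2035: 27 days → £19000 × 0.9% × 27/365 = £12.6493
Total = £409.2808

£409.28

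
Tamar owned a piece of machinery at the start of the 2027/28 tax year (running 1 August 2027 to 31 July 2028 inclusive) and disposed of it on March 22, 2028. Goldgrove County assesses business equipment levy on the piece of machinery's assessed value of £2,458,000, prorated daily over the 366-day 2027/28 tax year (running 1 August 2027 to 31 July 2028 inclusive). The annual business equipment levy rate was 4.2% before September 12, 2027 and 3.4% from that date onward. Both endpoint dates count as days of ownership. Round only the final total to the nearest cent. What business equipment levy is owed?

£55,916.14

August 1 – September 11, 2027: 42 days at 4.2% → £2,458,000 × 4.2% × 42/366 = £11,846.7541
September 12, 2027 – March 22, 2028: 193 days at 3.4% → £2,458,000 × 3.4% × 193/366 = £44,069.3880
Total = £55,916.1421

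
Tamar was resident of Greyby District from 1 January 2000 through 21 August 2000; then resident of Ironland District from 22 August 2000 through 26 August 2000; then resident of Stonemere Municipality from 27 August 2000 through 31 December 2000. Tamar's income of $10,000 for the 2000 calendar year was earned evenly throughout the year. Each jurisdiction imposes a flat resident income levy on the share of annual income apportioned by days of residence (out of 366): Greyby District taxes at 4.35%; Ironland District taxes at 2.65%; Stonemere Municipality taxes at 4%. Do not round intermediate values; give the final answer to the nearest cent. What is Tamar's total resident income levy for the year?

Greyby District, 1 January – 21 August 2000: 234 days → $10,000 × 4.35% × 234/366 = $278.1148
Ironland District, 22 August – 26 August 2000: 5 days → $10,000 × 2.65% × 5/366 = $3.6202
Stonemere Municipality, 27 August – 31 December 2000: 127 days → $10,000 × 4% × 127/366 = $138.7978
Total = $420.5328

$420.53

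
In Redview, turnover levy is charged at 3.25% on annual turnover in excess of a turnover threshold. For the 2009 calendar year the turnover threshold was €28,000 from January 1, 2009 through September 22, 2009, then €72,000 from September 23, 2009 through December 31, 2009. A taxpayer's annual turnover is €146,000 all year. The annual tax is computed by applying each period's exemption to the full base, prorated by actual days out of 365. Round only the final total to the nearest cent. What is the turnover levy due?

€3,443.22

January 1 – September 22, 2009: 265 days, exemption €28,000 → (€146,000 − €28,000) × 3.25% × 265/365 = €2,784.3151
September 23 – December 31, 2009: 100 days, exemption €72,000 → (€146,000 − €72,000) × 3.25% × 100/365 = €658.9041
Total = €3,443.2192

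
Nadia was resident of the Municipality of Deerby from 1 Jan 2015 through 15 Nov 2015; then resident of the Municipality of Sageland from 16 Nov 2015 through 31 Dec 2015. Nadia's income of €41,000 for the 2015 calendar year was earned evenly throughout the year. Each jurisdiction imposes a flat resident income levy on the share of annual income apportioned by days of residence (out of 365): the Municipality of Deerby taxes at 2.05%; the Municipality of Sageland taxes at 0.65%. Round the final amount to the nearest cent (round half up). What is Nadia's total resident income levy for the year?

The Municipality of Deerby, 1 Jan – 15 Nov 2015: 319 days → €41,000 × 2.05% × 319/365 = €734.5740
The Municipality of Sageland, 16 Nov – 31 Dec 2015: 46 days → €41,000 × 0.65% × 46/365 = €33.5863
Total = €768.1603

€768.16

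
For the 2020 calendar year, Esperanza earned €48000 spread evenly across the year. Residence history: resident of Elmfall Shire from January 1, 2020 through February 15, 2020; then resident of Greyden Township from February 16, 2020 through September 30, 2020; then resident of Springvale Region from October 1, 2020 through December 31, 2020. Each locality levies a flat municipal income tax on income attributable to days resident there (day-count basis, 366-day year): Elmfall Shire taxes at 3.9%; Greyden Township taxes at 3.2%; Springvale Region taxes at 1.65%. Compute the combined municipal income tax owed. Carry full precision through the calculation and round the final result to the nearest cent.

Elmfall Shire, January 1 – February 15, 2020: 46 days → €48000 × 3.9% × 46/366 = €235.2787
Greyden Township, February 16 – September 30, 2020: 228 days → €48000 × 3.2% × 228/366 = €956.8525
Springvale Region, October 1 – December 31, 2020: 92 days → €48000 × 1.65% × 92/366 = €199.0820
Total = €1391.2131

€1391.21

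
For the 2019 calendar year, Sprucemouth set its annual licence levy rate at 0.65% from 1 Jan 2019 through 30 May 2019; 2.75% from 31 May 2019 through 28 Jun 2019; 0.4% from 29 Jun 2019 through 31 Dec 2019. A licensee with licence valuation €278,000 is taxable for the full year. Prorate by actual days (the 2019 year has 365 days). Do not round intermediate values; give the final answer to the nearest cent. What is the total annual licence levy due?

1 Jan – 30 May 2019: 150 days at 0.65% → €278,000 × 0.65% × 150/365 = €742.6027
31 May – 28 Jun 2019: 29 days at 2.75% → €278,000 × 2.75% × 29/365 = €607.4110
29 Jun – 31 Dec 2019: 186 days at 0.4% → €278,000 × 0.4% × 186/365 = €566.6630
Total = €1,916.6767

€1,916.68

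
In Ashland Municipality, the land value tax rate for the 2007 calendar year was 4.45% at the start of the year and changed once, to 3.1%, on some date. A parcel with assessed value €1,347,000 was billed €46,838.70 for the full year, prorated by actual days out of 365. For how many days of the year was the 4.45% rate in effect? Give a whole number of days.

Let d = days at the first rate; then 365 − d days at the second rate.
€1,347,000 × [4.45%·d + 3.1%·(365−d)] / 365 = €46,838.70
Solving gives d = 102, so the new rate took effect on April 13, 2007.

102 days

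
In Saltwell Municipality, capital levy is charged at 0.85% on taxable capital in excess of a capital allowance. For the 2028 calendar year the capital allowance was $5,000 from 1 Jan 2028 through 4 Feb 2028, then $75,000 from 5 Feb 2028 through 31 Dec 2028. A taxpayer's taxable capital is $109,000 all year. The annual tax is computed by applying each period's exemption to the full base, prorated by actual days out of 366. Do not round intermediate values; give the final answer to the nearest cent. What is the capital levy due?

$345.90

1 Jan – 4 Feb 2028: 35 days, exemption $5,000 → ($109,000 − $5,000) × 0.85% × 35/366 = $84.5355
5 Feb – 31 Dec 2028: 331 days, exemption $75,000 → ($109,000 − $75,000) × 0.85% × 331/366 = $261.3634
Total = $345.8989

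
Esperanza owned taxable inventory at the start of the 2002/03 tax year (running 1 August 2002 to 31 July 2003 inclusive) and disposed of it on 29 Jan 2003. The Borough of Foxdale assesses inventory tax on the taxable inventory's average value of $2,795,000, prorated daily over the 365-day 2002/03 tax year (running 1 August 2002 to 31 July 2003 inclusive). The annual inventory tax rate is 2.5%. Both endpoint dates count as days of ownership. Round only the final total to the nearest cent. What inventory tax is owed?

$34,841.78

Days held (1 Aug 2002 – 29 Jan 2003): 182 out of 365
Tax = $2,795,000 × 2.5% × 182/365 = $34,841.7808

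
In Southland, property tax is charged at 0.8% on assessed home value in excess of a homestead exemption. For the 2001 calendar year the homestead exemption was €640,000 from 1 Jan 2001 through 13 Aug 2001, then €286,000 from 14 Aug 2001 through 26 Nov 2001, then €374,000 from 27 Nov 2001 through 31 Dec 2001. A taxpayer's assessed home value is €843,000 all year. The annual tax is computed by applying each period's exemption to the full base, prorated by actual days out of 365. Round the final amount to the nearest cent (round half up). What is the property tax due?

1 Jan – 13 Aug 2001: 225 days, exemption €640,000 → (€843,000 − €640,000) × 0.8% × 225/365 = €1,001.0959
14 Aug – 26 Nov 2001: 105 days, exemption €286,000 → (€843,000 − €286,000) × 0.8% × 105/365 = €1,281.8630
27 Nov – 31 Dec 2001: 35 days, exemption €374,000 → (€843,000 − €374,000) × 0.8% × 35/365 = €359.7808
Total = €2,642.7397

€2,642.74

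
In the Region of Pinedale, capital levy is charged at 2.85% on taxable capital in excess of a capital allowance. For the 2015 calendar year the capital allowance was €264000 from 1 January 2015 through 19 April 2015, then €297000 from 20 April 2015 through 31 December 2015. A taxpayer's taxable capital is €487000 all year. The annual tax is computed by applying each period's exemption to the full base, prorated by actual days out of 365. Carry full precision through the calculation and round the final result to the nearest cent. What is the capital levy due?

1 January – 19 April 2015: 109 days, exemption €264000 → (€487000 − €264000) × 2.85% × 109/365 = €1897.9438
20 April – 31 December 2015: 256 days, exemption €297000 → (€487000 − €297000) × 2.85% × 256/365 = €3797.9178
Total = €5695.8616

€5695.86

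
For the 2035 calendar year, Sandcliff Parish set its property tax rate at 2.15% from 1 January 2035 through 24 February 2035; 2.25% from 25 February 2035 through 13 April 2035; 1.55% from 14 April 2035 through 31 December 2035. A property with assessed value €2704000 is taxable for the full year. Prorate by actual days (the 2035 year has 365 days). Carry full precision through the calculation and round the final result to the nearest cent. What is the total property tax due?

€46845.87

1 January – 24 February 2035: 55 days at 2.15% → €2704000 × 2.15% × 55/365 = €8760.2192
25 February – 13 April 2035: 48 days at 2.25% → €2704000 × 2.25% × 48/365 = €8000.8767
14 April – 31 December 2035: 262 days at 1.55% → €2704000 × 1.55% × 262/365 = €30084.7781
Total = €46845.8740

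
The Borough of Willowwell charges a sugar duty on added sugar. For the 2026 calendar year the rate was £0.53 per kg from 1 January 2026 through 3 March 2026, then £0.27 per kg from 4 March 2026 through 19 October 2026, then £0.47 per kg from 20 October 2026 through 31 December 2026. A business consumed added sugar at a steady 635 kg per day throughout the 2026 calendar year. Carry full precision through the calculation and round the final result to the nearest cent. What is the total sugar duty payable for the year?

1 January – 3 March 2026: 62 days × 635 kg/day = 39,370 kg at £0.53/kg → £20866.10
4 March – 19 October 2026: 230 days × 635 kg/day = 146,050 kg at £0.27/kg → £39433.50
20 October – 31 December 2026: 73 days × 635 kg/day = 46,355 kg at £0.47/kg → £21786.85

£82086.45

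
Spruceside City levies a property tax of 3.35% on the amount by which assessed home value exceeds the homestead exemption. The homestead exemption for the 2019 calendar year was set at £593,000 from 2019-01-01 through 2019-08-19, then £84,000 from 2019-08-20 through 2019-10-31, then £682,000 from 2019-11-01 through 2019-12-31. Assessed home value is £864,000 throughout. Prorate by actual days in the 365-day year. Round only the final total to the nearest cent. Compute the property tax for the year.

2019-01-01 to 2019-08-19: 231 days, exemption £593,000 → (£864,000 − £593,000) × 3.35% × 231/365 = £5,745.5712
2019-08-20 to 2019-10-31: 73 days, exemption £84,000 → (£864,000 − £84,000) × 3.35% × 73/365 = £5,226.0000
2019-11-01 to 2019-12-31: 61 days, exemption £682,000 → (£864,000 − £682,000) × 3.35% × 61/365 = £1,018.9507
Total = £11,990.5219

£11,990.52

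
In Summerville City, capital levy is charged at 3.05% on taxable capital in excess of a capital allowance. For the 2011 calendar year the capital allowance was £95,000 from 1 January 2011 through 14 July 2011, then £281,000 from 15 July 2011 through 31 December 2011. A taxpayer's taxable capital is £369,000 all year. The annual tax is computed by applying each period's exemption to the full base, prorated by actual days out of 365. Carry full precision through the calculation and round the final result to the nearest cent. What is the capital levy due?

£5,714.78

1 January – 14 July 2011: 195 days, exemption £95,000 → (£369,000 − £95,000) × 3.05% × 195/365 = £4,464.6986
15 July – 31 December 2011: 170 days, exemption £281,000 → (£369,000 − £281,000) × 3.05% × 170/365 = £1,250.0822
Total = £5,714.7808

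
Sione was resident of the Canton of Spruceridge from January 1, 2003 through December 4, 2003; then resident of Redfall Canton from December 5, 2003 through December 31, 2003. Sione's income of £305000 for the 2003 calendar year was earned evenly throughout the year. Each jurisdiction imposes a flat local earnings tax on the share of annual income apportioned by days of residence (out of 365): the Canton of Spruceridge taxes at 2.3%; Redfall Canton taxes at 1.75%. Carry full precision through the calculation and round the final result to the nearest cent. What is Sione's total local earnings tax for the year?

The Canton of Spruceridge, January 1 – December 4, 2003: 338 days → £305000 × 2.3% × 338/365 = £6496.0822
Redfall Canton, December 5 – December 31, 2003: 27 days → £305000 × 1.75% × 27/365 = £394.8288
Total = £6890.9110

£6890.91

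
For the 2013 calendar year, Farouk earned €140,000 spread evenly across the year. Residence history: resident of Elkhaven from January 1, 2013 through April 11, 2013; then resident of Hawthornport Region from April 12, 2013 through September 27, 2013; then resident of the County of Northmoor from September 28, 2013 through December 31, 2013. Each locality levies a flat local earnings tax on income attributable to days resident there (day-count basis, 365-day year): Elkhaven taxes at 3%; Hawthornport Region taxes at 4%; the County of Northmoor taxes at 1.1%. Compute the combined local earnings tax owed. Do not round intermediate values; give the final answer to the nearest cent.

Elkhaven, January 1 – April 11, 2013: 101 days → €140,000 × 3% × 101/365 = €1,162.1918
Hawthornport Region, April 12 – September 27, 2013: 169 days → €140,000 × 4% × 169/365 = €2,592.8767
The County of Northmoor, September 28 – December 31, 2013: 95 days → €140,000 × 1.1% × 95/365 = €400.8219
Total = €4,155.8904

€4,155.89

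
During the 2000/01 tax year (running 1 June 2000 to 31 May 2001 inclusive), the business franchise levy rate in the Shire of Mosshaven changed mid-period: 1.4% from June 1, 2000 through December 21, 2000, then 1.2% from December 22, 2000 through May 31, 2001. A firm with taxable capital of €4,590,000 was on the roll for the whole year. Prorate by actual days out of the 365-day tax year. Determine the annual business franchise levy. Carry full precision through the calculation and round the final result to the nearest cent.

€60,210.74

June 1 – December 21, 2000: 204 days at 1.4% → €4,590,000 × 1.4% × 204/365 = €35,915.1781
December 22, 2000 – May 31, 2001: 161 days at 1.2% → €4,590,000 × 1.2% × 161/365 = €24,295.5616
Total = €60,210.7397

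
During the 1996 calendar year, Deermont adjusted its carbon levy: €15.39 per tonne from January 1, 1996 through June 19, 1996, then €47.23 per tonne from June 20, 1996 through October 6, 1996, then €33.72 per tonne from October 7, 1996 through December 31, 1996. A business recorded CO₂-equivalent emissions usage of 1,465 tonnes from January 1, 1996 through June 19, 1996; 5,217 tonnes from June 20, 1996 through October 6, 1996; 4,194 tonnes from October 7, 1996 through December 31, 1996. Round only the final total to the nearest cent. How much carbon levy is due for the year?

January 1 – June 19, 1996: 1,465 tonnes at €15.39/tonne → €22,546.35
June 20 – October 6, 1996: 5,217 tonnes at €47.23/tonne → €246,398.91
October 7 – December 31, 1996: 4,194 tonnes at €33.72/tonne → €141,421.68

€410,366.94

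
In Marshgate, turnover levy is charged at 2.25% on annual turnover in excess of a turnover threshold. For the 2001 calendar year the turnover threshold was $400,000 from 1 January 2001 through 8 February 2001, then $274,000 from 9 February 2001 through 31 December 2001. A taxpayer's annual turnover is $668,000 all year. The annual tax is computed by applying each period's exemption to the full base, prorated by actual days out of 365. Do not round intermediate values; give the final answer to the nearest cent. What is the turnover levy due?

$8,562.08

1 January – 8 February 2001: 39 days, exemption $400,000 → ($668,000 − $400,000) × 2.25% × 39/365 = $644.3014
9 February – 31 December 2001: 326 days, exemption $274,000 → ($668,000 − $274,000) × 2.25% × 326/365 = $7,917.7808
Total = $8,562.0822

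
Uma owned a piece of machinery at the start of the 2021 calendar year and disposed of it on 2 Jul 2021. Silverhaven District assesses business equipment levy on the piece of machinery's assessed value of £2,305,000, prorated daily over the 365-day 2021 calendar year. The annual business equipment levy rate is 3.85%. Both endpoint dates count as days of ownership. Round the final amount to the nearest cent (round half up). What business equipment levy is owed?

Days held (1 Jan – 2 Jul 2021): 183 out of 365
Tax = £2,305,000 × 3.85% × 183/365 = £44,492.8151

£44,492.82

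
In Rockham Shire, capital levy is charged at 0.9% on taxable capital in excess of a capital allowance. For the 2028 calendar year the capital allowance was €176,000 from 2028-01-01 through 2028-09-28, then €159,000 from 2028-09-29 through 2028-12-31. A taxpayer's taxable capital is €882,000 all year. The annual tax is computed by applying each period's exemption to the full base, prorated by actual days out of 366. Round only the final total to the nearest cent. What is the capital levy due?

2028-01-01 to 2028-09-28: 272 days, exemption €176,000 → (€882,000 − €176,000) × 0.9% × 272/366 = €4,722.0984
2028-09-29 to 2028-12-31: 94 days, exemption €159,000 → (€882,000 − €159,000) × 0.9% × 94/366 = €1,671.1967
Total = €6,393.2951

€6,393.30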